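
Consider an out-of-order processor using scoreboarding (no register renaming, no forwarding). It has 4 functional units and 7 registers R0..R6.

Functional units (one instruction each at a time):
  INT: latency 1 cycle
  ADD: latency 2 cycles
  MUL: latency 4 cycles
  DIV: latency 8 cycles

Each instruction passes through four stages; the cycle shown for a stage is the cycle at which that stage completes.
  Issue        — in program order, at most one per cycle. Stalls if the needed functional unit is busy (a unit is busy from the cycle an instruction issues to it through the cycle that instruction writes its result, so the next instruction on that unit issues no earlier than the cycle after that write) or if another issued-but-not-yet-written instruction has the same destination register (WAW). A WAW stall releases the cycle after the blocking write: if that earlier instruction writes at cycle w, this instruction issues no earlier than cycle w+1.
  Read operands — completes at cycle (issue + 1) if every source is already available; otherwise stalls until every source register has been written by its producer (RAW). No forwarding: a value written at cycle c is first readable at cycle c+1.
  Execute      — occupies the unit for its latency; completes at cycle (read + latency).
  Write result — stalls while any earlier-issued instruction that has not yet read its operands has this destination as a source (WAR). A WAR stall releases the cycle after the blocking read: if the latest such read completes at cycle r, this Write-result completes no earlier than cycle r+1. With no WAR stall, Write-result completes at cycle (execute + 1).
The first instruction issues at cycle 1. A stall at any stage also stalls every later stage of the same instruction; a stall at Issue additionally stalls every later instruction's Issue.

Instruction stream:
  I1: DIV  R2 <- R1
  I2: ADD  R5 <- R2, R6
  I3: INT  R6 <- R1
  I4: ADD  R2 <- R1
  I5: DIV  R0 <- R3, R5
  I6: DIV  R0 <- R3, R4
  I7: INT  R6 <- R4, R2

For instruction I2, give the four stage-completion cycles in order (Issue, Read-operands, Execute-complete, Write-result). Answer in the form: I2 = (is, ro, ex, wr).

I2 = (2, 12, 14, 15)

cycle 1: I1 dispatched to DIV
cycle 2: I1 operands ready; I2 dispatched to ADD
cycle 3: I3 dispatched to INT
cycle 4: I3 operands ready
cycle 5: I3 complete
cycle 10: I1 complete
cycle 11: R2←I1
cycle 12: I2 operands ready
cycle 13: R6←I3
cycle 14: I2 complete
cycle 15: R5←I2
cycle 16: I4 dispatched to ADD
cycle 17: I4 operands ready; I5 dispatched to DIV
cycle 18: I5 operands ready
cycle 19: I4 complete
cycle 20: R2←I4
cycle 26: I5 complete
cycle 27: R0←I5
cycle 28: I6 dispatched to DIV
cycle 29: I6 operands ready; I7 dispatched to INT
cycle 30: I7 operands ready
cycle 31: I7 complete
cycle 32: R6←I7
cycle 37: I6 complete
cycle 38: R0←I6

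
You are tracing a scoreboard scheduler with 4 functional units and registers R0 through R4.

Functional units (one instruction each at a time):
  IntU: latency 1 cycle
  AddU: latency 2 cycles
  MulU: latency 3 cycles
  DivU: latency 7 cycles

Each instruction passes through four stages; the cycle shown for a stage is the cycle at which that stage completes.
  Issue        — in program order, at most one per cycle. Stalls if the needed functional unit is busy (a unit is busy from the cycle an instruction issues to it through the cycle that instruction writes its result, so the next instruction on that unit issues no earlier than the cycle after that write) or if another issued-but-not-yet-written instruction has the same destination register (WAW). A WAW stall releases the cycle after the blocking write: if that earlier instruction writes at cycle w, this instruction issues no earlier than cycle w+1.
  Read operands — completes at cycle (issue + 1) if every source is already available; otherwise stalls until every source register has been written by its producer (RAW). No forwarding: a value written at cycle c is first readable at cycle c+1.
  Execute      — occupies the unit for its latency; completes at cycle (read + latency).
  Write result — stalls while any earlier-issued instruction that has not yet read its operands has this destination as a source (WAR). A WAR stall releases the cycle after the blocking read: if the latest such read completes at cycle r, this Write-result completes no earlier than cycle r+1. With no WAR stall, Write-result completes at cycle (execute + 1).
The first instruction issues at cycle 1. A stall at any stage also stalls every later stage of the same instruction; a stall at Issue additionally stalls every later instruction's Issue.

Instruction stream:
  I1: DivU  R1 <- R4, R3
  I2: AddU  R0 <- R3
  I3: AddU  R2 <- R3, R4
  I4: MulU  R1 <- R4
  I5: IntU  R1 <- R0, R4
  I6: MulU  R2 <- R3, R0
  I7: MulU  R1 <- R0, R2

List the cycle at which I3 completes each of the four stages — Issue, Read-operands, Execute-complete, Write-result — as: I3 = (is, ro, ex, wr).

I1  is:1  ro:2  ex:9  wr:10
I2  is:2  ro:3  ex:5  wr:6
I3  is:7  ro:8  ex:10  wr:11  — struct: AddU busy until I2 writes@6
I4  is:11  ro:12  ex:15  wr:16  — WAW R1: wait I1 write@10
I5  is:17  ro:18  ex:19  wr:20  — WAW R1: wait I4 write@16
I6  is:18  ro:19  ex:22  wr:23
I7  is:24  ro:25  ex:28  wr:29  — struct: MulU busy until I6 writes@23

I3 = (7, 8, 10, 11)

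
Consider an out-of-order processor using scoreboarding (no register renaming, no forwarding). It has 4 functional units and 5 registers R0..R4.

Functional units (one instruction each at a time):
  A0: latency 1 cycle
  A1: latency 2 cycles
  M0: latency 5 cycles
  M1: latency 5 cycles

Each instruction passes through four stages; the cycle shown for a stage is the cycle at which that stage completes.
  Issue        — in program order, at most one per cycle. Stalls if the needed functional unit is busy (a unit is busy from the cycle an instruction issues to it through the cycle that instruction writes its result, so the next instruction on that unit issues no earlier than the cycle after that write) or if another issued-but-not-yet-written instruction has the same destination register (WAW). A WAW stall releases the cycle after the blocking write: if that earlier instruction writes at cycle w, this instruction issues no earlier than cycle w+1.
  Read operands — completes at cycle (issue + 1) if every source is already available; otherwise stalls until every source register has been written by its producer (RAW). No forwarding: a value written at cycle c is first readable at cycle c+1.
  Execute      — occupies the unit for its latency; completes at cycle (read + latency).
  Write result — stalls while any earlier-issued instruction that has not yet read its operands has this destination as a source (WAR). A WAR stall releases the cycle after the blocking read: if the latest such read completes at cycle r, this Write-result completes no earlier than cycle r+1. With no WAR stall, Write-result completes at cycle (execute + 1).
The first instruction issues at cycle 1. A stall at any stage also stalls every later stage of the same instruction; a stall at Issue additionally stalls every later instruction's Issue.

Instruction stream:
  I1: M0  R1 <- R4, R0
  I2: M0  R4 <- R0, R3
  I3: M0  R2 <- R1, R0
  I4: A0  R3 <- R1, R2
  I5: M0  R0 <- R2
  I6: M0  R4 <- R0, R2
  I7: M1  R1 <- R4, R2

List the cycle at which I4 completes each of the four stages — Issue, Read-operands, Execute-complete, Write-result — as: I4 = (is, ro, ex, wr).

I4 = (18, 25, 26, 27)

I1  is:1  ro:2  ex:7  wr:8
I2  is:9  ro:10  ex:15  wr:16  — struct: M0 busy until I1 writes@8
I3  is:17  ro:18  ex:23  wr:24  — struct: M0 busy until I2 writes@16
I4  is:18  ro:25  ex:26  wr:27  — RAW R2: wait I3 write@24
I5  is:25  ro:26  ex:31  wr:32  — struct: M0 busy until I3 writes@24
I6  is:33  ro:34  ex:39  wr:40  — struct: M0 busy until I5 writes@32
I7  is:34  ro:41  ex:46  wr:47  — RAW R4: wait I6 write@40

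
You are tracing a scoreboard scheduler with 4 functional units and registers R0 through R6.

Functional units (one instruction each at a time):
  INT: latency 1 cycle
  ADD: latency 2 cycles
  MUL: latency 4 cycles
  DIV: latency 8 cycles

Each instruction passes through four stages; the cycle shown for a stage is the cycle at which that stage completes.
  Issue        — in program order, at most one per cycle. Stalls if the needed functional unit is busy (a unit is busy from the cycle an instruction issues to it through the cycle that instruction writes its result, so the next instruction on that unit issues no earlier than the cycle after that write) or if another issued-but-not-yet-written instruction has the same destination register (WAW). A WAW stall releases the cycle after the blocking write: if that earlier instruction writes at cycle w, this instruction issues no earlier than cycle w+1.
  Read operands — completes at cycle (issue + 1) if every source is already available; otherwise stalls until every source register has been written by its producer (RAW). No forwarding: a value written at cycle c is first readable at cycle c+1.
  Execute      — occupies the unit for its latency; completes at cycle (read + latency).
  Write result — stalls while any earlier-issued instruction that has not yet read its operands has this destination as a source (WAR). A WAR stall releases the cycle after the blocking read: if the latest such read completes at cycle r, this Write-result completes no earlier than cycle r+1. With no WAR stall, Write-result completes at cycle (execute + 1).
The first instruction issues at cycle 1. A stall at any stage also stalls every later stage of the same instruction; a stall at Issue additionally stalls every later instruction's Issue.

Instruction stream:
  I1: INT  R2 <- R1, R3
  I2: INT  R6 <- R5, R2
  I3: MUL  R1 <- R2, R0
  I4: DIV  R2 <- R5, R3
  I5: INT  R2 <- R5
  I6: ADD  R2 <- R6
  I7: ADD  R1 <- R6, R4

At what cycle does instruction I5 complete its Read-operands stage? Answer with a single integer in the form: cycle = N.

[1] issue I1 (INT)
[2] I1 read-ops
[3] I1 finished on INT
[4] I1→R2
[5] issue I2 (INT)
[6] I2 read-ops; issue I3 (MUL)
[7] I2 finished on INT; I3 read-ops; issue I4 (DIV)
[8] I2→R6; I4 read-ops
[11] I3 finished on MUL
[12] I3→R1
[16] I4 finished on DIV
[17] I4→R2
[18] issue I5 (INT)
[19] I5 read-ops
[20] I5 finished on INT
[21] I5→R2
[22] issue I6 (ADD)
[23] I6 read-ops
[25] I6 finished on ADD
[26] I6→R2
[27] issue I7 (ADD)
[28] I7 read-ops
[30] I7 finished on ADD
[31] I7→R1

cycle = 19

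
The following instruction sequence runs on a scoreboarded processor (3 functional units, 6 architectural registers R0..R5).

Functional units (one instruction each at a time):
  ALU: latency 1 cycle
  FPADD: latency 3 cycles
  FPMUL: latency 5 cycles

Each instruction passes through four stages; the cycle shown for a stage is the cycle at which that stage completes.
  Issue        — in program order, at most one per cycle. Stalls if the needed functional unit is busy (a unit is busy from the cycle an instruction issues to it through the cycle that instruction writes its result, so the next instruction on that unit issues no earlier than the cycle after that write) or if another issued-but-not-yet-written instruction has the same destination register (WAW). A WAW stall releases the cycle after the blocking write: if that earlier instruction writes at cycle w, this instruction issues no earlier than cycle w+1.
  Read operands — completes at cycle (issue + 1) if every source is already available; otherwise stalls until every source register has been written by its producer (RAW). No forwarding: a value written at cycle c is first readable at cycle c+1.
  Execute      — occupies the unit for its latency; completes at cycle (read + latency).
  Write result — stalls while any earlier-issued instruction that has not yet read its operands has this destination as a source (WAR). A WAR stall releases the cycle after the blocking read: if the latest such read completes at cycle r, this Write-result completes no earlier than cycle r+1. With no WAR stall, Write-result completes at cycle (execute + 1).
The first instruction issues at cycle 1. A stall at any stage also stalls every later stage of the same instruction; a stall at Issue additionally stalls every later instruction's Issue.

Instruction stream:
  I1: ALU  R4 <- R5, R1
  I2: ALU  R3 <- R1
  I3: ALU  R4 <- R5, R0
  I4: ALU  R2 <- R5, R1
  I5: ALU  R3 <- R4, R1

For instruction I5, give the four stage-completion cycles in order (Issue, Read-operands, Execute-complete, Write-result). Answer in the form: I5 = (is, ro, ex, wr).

I1  is:1  ro:2  ex:3  wr:4
I2  is:5  ro:6  ex:7  wr:8  — struct: ALU busy until I1 writes@4
I3  is:9  ro:10  ex:11  wr:12  — struct: ALU busy until I2 writes@8
I4  is:13  ro:14  ex:15  wr:16  — struct: ALU busy until I3 writes@12
I5  is:17  ro:18  ex:19  wr:20  — struct: ALU busy until I4 writes@16

I5 = (17, 18, 19, 20)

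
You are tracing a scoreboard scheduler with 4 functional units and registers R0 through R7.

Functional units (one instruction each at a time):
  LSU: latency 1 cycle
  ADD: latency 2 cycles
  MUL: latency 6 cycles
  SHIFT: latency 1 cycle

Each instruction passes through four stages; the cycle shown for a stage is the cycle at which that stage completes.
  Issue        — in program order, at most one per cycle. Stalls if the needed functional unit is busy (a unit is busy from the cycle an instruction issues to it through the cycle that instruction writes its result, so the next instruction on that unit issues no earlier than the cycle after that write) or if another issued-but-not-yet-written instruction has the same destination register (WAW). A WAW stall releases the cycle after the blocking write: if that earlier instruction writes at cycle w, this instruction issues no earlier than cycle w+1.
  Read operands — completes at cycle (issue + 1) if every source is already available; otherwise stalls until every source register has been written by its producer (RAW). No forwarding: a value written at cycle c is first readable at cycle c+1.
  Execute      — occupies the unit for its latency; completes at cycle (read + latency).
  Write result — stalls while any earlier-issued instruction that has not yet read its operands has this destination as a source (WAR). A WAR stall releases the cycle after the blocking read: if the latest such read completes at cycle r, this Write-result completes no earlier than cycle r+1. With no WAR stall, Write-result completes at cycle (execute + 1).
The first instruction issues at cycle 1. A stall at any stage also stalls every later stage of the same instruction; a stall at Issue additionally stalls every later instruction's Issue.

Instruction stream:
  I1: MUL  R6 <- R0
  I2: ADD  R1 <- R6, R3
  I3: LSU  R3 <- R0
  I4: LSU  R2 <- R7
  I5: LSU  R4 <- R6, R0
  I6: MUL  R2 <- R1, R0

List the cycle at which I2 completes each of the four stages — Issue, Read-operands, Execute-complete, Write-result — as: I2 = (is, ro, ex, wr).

cycle 1: I1→MUL
cycle 2: I1 RO, I2→ADD
cycle 3: I3→LSU
cycle 4: I3 RO
cycle 5: I3 EX
cycle 8: I1 EX
cycle 9: I1 WR R6
cycle 10: I2 RO
cycle 11: I3 WR R3
cycle 12: I2 EX, I4→LSU
cycle 13: I2 WR R1, I4 RO
cycle 14: I4 EX
cycle 15: I4 WR R2
cycle 16: I5→LSU
cycle 17: I5 RO, I6→MUL
cycle 18: I5 EX, I6 RO
cycle 19: I5 WR R4
cycle 24: I6 EX
cycle 25: I6 WR R2

I2 = (2, 10, 12, 13)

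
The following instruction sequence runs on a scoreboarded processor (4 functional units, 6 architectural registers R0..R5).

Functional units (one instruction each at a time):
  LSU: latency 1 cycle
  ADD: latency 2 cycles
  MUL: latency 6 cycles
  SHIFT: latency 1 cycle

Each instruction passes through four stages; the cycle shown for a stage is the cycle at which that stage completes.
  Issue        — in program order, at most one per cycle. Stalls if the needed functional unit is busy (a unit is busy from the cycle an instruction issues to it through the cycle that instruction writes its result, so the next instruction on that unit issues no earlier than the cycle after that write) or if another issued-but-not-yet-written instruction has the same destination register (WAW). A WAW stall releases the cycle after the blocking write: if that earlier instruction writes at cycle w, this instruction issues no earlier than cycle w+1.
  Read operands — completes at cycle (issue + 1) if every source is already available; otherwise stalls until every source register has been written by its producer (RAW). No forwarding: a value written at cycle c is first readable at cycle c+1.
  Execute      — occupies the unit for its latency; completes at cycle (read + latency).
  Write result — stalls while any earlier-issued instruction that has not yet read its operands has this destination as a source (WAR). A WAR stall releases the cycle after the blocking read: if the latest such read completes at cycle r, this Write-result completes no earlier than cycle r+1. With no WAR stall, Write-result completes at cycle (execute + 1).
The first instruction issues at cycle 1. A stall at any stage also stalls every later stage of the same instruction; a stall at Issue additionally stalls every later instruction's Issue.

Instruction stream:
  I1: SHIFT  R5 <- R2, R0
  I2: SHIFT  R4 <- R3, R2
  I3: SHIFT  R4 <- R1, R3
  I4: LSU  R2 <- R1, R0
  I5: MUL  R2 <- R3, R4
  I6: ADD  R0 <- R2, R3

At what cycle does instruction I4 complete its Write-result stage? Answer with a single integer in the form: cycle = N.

[I1] 1/2/3/4
[I2] 5/6/7/8  (struct: SHIFT busy until I1 writes@4)
[I3] 9/10/11/12  (struct: SHIFT busy until I2 writes@8)
[I4] 10/11/12/13
[I5] 14/15/21/22  (WAW R2: wait I4 write@13)
[I6] 15/23/25/26  (RAW R2: wait I5 write@22)

cycle = 13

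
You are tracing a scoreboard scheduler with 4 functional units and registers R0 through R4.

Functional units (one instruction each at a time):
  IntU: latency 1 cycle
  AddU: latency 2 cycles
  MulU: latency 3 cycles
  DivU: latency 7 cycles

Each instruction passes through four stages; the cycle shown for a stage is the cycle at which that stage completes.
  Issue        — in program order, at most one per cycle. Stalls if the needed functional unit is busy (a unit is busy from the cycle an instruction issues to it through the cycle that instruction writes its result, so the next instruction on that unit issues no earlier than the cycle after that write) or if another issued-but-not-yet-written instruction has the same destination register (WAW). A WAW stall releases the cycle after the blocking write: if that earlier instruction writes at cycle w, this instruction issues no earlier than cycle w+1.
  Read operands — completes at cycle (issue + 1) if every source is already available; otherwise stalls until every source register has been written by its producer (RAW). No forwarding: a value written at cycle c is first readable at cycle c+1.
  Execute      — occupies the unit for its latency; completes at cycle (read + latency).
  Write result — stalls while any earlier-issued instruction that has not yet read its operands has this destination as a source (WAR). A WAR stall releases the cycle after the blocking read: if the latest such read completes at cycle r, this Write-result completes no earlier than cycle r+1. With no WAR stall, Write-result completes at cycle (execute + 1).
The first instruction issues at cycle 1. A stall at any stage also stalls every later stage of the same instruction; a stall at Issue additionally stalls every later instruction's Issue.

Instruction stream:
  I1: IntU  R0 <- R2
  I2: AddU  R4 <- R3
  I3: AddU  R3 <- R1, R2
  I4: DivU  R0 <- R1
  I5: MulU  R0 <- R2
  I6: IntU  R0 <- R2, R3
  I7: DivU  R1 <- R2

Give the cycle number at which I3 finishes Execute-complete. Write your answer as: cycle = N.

cycle = 10

I1 -> (1, 2, 3, 4)
I2 -> (2, 3, 5, 6)
I3 -> (7, 8, 10, 11)  // struct: AddU busy until I2 writes@6
I4 -> (8, 9, 16, 17)
I5 -> (18, 19, 22, 23)  // WAW R0: wait I4 write@17
I6 -> (24, 25, 26, 27)  // WAW R0: wait I5 write@23
I7 -> (25, 26, 33, 34)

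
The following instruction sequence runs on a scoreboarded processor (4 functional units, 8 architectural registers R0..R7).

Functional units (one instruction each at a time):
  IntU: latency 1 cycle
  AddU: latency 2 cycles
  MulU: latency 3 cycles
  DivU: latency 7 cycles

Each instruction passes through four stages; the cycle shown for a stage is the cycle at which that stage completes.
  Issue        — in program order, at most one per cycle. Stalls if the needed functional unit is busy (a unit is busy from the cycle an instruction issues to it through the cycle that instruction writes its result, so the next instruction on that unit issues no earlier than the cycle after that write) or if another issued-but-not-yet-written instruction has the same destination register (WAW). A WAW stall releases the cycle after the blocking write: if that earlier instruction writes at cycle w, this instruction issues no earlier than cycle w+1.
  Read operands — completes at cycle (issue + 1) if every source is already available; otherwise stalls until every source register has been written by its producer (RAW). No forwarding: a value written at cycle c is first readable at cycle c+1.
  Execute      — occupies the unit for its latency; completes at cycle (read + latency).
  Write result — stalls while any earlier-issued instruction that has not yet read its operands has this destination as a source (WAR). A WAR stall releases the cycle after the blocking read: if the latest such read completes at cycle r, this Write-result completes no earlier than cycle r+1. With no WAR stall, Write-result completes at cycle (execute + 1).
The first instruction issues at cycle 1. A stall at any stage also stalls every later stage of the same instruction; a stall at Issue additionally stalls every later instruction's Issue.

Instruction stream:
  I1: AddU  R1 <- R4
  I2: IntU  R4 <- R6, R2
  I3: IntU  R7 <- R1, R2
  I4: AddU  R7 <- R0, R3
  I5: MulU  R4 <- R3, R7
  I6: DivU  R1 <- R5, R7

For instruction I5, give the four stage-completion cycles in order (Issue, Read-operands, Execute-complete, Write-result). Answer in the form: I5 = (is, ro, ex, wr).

t=1  I1 dispatched to AddU
t=2  I1 operands ready · I2 dispatched to IntU
t=3  I2 operands ready
t=4  I1 complete · I2 complete
t=5  R1←I1 · R4←I2
t=6  I3 dispatched to IntU
t=7  I3 operands ready
t=8  I3 complete
t=9  R7←I3
t=10  I4 dispatched to AddU
t=11  I4 operands ready · I5 dispatched to MulU
t=12  I6 dispatched to DivU
t=13  I4 complete
t=14  R7←I4
t=15  I5 operands ready · I6 operands ready
t=18  I5 complete
t=19  R4←I5
t=22  I6 complete
t=23  R1←I6

I5 = (11, 15, 18, 19)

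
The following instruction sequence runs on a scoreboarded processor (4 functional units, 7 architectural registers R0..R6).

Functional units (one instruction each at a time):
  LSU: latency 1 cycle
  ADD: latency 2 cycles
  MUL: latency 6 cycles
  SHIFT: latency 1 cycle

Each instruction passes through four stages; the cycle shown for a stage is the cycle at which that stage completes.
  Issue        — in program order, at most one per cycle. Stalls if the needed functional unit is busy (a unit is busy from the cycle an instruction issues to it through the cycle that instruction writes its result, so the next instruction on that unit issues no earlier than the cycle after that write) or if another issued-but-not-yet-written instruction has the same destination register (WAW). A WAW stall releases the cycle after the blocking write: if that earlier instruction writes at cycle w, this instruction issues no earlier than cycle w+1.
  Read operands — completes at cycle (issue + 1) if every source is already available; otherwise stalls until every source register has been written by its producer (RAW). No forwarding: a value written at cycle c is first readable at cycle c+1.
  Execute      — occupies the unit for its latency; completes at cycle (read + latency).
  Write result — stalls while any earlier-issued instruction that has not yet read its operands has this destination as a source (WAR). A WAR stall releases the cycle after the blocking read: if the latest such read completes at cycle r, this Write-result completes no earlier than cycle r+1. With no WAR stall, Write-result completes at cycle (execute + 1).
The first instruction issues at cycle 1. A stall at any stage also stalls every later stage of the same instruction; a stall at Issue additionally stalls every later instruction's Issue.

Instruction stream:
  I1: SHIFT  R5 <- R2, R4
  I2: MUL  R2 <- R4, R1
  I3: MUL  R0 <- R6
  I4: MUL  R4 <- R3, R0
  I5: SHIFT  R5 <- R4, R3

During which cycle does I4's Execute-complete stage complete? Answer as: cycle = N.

cycle = 27

c1: issue I1 (SHIFT)
c2: I1 read-ops; issue I2 (MUL)
c3: I1 finished on SHIFT; I2 read-ops
c4: I1→R5
c9: I2 finished on MUL
c10: I2→R2
c11: issue I3 (MUL)
c12: I3 read-ops
c18: I3 finished on MUL
c19: I3→R0
c20: issue I4 (MUL)
c21: I4 read-ops; issue I5 (SHIFT)
c27: I4 finished on MUL
c28: I4→R4
c29: I5 read-ops
c30: I5 finished on SHIFT
c31: I5→R5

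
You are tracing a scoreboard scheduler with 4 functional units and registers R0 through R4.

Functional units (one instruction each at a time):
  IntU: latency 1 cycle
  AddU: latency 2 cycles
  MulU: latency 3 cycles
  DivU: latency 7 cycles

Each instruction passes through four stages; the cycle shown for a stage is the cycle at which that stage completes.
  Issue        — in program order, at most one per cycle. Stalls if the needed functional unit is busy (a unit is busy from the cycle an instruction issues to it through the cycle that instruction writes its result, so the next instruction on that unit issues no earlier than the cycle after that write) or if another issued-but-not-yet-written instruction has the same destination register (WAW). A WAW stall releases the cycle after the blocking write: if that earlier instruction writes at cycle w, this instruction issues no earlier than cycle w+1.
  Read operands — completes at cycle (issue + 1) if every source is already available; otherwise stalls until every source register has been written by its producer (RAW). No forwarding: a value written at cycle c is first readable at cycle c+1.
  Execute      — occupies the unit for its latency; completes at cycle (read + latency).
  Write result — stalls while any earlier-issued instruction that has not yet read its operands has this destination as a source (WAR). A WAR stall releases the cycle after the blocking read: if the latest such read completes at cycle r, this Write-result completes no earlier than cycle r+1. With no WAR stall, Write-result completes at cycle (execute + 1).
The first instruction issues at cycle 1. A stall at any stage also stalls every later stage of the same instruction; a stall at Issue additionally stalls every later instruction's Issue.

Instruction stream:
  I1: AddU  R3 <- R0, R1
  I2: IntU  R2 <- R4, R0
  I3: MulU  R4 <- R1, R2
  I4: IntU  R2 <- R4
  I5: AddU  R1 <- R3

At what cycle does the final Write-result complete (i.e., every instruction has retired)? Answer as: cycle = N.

cycle = 13

I1 -> (1, 2, 4, 5)
I2 -> (2, 3, 4, 5)
I3 -> (3, 6, 9, 10)  // RAW R2: wait I2 write@5
I4 -> (6, 11, 12, 13)  // struct: IntU busy until I2 writes@5, RAW R4: wait I3 write@10
I5 -> (7, 8, 10, 11)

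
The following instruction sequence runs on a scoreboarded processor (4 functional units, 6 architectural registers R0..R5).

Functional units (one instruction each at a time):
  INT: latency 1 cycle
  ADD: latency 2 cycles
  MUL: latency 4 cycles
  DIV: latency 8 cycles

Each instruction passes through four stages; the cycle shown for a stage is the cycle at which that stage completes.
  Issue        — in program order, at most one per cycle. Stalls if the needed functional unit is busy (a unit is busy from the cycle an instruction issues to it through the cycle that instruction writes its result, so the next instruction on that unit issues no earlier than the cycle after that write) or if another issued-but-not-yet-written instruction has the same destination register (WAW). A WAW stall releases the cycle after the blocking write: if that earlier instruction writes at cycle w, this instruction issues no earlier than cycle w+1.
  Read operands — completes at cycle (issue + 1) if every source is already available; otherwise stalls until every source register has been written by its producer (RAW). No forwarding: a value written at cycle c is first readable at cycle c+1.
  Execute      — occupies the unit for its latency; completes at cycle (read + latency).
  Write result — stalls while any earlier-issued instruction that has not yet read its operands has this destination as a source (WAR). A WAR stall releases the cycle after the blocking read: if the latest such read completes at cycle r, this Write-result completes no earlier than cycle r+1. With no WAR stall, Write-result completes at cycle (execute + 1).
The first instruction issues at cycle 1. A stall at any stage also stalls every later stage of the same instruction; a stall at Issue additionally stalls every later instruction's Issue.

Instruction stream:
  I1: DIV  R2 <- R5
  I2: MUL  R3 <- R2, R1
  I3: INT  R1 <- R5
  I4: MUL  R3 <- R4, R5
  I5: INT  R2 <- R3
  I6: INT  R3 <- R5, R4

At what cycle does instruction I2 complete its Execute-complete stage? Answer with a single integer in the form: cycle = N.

  I1 | 1 | 2 | 10 | 11
  I2 | 2 | 12 | 16 | 17   RAW R2: wait I1 write@11
  I3 | 3 | 4 | 5 | 13   WAR R1: wait I2 read@12
  I4 | 18 | 19 | 23 | 24   struct: MUL busy until I2 writes@17
  I5 | 19 | 25 | 26 | 27   RAW R3: wait I4 write@24
  I6 | 28 | 29 | 30 | 31   struct: INT busy until I5 writes@27

cycle = 16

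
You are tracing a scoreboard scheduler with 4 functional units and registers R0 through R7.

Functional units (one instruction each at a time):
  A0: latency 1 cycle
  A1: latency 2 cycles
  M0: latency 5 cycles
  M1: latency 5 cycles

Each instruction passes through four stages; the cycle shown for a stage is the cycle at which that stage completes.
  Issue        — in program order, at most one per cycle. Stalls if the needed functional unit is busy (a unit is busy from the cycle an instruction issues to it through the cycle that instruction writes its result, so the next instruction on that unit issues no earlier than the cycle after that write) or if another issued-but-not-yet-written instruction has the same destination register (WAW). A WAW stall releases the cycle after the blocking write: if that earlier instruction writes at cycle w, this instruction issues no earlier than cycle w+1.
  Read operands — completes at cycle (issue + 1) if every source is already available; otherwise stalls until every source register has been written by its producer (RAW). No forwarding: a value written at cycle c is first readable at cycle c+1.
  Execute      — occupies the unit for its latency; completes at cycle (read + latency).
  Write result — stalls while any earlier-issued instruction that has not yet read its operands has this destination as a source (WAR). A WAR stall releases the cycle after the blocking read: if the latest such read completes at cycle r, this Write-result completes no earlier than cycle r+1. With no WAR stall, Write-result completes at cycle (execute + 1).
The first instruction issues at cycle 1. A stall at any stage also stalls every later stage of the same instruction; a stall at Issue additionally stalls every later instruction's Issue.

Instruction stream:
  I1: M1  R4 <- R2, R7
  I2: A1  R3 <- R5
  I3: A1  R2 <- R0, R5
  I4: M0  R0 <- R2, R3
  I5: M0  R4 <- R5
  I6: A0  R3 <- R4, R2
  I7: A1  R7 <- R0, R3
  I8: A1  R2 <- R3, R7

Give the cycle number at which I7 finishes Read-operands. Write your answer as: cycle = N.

cycle = 30

  I1 | 1 | 2 | 7 | 8
  I2 | 2 | 3 | 5 | 6
  I3 | 7 | 8 | 10 | 11   struct: A1 busy until I2 writes@6
  I4 | 8 | 12 | 17 | 18   RAW R2: wait I3 write@11
  I5 | 19 | 20 | 25 | 26   struct: M0 busy until I4 writes@18
  I6 | 20 | 27 | 28 | 29   RAW R4: wait I5 write@26
  I7 | 21 | 30 | 32 | 33   RAW R3: wait I6 write@29
  I8 | 34 | 35 | 37 | 38   struct: A1 busy until I7 writes@33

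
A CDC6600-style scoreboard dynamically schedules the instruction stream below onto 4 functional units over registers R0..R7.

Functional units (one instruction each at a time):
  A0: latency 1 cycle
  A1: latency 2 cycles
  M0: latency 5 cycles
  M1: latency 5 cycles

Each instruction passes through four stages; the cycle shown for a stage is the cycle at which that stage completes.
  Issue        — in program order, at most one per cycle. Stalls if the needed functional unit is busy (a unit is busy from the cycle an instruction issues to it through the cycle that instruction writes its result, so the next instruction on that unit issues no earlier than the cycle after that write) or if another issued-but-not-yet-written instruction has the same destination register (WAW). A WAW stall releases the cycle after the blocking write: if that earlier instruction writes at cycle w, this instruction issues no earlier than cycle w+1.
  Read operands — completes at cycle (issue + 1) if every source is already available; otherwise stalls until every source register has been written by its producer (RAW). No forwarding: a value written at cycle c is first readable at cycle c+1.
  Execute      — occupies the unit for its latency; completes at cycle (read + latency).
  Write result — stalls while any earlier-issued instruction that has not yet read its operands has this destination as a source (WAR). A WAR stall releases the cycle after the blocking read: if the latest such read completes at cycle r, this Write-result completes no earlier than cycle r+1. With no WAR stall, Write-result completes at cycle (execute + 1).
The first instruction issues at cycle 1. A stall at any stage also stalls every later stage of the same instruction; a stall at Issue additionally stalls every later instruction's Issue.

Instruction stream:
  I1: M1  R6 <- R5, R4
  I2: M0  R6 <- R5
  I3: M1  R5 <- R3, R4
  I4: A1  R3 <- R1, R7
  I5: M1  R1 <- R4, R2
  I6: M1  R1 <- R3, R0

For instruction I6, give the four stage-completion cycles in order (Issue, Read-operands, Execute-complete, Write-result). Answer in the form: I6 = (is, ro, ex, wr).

I6 = (26, 27, 32, 33)

cycle 1: issue I1 (M1)
cycle 2: I1 read-ops
cycle 7: I1 finished on M1
cycle 8: I1→R6
cycle 9: issue I2 (M0)
cycle 10: I2 read-ops · issue I3 (M1)
cycle 11: I3 read-ops · issue I4 (A1)
cycle 12: I4 read-ops
cycle 14: I4 finished on A1
cycle 15: I2 finished on M0 · I4→R3
cycle 16: I2→R6 · I3 finished on M1
cycle 17: I3→R5
cycle 18: issue I5 (M1)
cycle 19: I5 read-ops
cycle 24: I5 finished on M1
cycle 25: I5→R1
cycle 26: issue I6 (M1)
cycle 27: I6 read-ops
cycle 32: I6 finished on M1
cycle 33: I6→R1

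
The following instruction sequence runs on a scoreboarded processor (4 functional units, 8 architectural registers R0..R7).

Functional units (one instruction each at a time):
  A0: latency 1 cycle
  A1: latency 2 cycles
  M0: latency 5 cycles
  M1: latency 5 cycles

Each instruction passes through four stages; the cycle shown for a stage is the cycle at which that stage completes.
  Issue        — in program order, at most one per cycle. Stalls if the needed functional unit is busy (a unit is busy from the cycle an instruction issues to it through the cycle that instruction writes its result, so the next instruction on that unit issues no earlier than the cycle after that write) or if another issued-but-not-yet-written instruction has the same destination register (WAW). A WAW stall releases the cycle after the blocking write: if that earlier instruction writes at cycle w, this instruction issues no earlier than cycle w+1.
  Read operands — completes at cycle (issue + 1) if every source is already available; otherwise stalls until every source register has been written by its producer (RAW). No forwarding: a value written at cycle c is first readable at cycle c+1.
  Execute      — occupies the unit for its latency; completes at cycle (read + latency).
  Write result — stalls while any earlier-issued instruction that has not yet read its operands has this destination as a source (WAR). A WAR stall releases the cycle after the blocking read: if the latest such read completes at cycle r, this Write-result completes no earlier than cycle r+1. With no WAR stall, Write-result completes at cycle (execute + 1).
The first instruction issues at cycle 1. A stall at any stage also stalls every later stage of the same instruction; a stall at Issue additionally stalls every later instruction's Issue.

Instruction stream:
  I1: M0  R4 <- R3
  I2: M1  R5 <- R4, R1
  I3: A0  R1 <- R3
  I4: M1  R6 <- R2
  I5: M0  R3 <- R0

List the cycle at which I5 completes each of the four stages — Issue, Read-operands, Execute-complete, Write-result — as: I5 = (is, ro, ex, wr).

[1] I1→M0
[2] I1 RO, I2→M1
[3] I3→A0
[4] I3 RO
[5] I3 EX
[7] I1 EX
[8] I1 WR R4
[9] I2 RO
[10] I3 WR R1
[14] I2 EX
[15] I2 WR R5
[16] I4→M1
[17] I4 RO, I5→M0
[18] I5 RO
[22] I4 EX
[23] I4 WR R6, I5 EX
[24] I5 WR R3

I5 = (17, 18, 23, 24)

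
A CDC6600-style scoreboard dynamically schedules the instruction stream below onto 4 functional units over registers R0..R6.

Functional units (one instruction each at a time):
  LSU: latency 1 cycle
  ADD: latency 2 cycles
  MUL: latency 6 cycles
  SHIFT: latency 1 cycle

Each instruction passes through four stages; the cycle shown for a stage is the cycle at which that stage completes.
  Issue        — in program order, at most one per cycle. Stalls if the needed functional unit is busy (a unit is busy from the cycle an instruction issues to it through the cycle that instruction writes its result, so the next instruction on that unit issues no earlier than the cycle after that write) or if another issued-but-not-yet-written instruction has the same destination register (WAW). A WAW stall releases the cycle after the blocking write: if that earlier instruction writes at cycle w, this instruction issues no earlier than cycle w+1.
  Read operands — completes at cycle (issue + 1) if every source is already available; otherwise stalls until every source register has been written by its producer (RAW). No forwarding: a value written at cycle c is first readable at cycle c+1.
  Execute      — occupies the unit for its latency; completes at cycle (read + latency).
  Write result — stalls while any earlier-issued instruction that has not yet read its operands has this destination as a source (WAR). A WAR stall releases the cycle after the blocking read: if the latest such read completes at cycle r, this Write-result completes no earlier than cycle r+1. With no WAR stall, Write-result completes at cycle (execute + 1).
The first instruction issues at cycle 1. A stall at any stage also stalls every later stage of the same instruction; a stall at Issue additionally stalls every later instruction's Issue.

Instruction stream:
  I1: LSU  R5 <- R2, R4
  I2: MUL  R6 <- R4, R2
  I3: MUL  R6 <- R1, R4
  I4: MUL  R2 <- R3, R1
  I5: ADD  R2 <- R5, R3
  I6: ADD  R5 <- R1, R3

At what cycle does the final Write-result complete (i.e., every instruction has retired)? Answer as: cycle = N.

cycle = 38

cycle 1: I1 issues→LSU
cycle 2: I1 reads | I2 issues→MUL
cycle 3: I1 exec-done | I2 reads
cycle 4: I1 writes R5
cycle 9: I2 exec-done
cycle 10: I2 writes R6
cycle 11: I3 issues→MUL
cycle 12: I3 reads
cycle 18: I3 exec-done
cycle 19: I3 writes R6
cycle 20: I4 issues→MUL
cycle 21: I4 reads
cycle 27: I4 exec-done
cycle 28: I4 writes R2
cycle 29: I5 issues→ADD
cycle 30: I5 reads
cycle 32: I5 exec-done
cycle 33: I5 writes R2
cycle 34: I6 issues→ADD
cycle 35: I6 reads
cycle 37: I6 exec-done
cycle 38: I6 writes R5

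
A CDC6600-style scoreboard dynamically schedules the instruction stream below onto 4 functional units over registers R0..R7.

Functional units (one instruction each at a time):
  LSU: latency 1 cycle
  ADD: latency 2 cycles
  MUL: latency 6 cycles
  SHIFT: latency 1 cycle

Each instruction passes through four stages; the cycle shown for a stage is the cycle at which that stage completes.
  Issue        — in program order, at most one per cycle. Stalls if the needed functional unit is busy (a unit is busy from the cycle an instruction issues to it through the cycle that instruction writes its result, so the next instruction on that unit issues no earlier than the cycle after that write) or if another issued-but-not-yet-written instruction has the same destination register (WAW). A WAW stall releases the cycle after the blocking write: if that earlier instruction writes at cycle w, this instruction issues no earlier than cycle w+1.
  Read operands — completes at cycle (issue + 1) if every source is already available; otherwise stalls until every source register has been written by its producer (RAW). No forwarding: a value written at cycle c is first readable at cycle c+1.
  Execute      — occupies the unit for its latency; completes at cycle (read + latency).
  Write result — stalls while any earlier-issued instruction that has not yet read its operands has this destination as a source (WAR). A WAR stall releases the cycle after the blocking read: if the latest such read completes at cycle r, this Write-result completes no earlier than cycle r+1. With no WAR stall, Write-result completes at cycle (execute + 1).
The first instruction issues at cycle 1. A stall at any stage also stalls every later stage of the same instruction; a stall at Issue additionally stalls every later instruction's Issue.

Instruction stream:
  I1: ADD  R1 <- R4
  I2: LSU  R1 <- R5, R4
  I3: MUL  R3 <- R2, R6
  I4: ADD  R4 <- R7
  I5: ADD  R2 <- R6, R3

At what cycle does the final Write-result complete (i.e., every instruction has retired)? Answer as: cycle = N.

cycle = 19

I1 -> (1, 2, 4, 5)
I2 -> (6, 7, 8, 9)  // WAW R1: wait I1 write@5
I3 -> (7, 8, 14, 15)
I4 -> (8, 9, 11, 12)
I5 -> (13, 16, 18, 19)  // struct: ADD busy until I4 writes@12, RAW R3: wait I3 write@15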